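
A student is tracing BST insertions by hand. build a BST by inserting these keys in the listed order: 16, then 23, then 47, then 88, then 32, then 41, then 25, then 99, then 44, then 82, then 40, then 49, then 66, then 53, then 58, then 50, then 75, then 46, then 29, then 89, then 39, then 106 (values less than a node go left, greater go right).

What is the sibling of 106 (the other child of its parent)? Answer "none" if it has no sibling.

89

16: root
23: right child of 16 (depth 1)
47: right child of 23 (depth 2)
88: right child of 47 (depth 3)
32: left child of 47 (depth 3)
41: right child of 32 (depth 4)
25: left child of 32 (depth 4)
99: right child of 88 (depth 4)
44: right child of 41 (depth 5)
82: left child of 88 (depth 4)
40: left child of 41 (depth 5)
49: left child of 82 (depth 5)
66: right child of 49 (depth 6)
53: left child of 66 (depth 7)
58: right child of 53 (depth 8)
50: left child of 53 (depth 8)
75: right child of 66 (depth 7)
46: right child of 44 (depth 6)
29: right child of 25 (depth 5)
89: left child of 99 (depth 5)
39: left child of 40 (depth 6)
106: right child of 99 (depth 5)

106's parent is 99; the other child of 99 is 89.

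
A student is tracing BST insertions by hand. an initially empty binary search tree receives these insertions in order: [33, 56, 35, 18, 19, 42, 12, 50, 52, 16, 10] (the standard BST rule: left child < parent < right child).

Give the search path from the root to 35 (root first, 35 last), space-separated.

33: root
56: right child of 33 (depth 1)
35: left child of 56 (depth 2)
18: left child of 33 (depth 1)
19: right child of 18 (depth 2)
42: right child of 35 (depth 3)
12: left child of 18 (depth 2)
50: right child of 42 (depth 4)
52: right child of 50 (depth 5)
16: right child of 12 (depth 3)
10: left child of 12 (depth 3)

33 56 35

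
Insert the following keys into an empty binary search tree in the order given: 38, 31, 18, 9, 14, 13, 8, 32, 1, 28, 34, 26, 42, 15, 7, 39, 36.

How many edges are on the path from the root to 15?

5

Insert 38: tree is empty, so 38 becomes the root.
Insert 31: 31 < 38 → go left. Place as left child of 38.
Insert 18: 18 < 38 → go left; 18 < 31 → go left. Place as left child of 31.
Insert 9: 9 < 38 → go left; 9 < 31 → go left; 9 < 18 → go left. Place as left child of 18.
Insert 14: 14 < 38 → go left; 14 < 31 → go left; 14 < 18 → go left; 14 > 9 → go right. Place as right child of 9.
Insert 13: 13 < 38 → go left; 13 < 31 → go left; 13 < 18 → go left; 13 > 9 → go right; 13 < 14 → go left. Place as left child of 14.
Insert 8: 8 < 38 → go left; 8 < 31 → go left; 8 < 18 → go left; 8 < 9 → go left. Place as left child of 9.
Insert 32: 32 < 38 → go left; 32 > 31 → go right. Place as right child of 31.
Insert 1: 1 < 38 → go left; 1 < 31 → go left; 1 < 18 → go left; 1 < 9 → go left; 1 < 8 → go left. Place as left child of 8.
Insert 28: 28 < 38 → go left; 28 < 31 → go left; 28 > 18 → go right. Place as right child of 18.
Insert 34: 34 < 38 → go left; 34 > 31 → go right; 34 > 32 → go right. Place as right child of 32.
Insert 26: 26 < 38 → go left; 26 < 31 → go left; 26 > 18 → go right; 26 < 28 → go left. Place as left child of 28.
Insert 42: 42 > 38 → go right. Place as right child of 38.
Insert 15: 15 < 38 → go left; 15 < 31 → go left; 15 < 18 → go left; 15 > 9 → go right; 15 > 14 → go right. Place as right child of 14.
Insert 7: 7 < 38 → go left; 7 < 31 → go left; 7 < 18 → go left; 7 < 9 → go left; 7 < 8 → go left; 7 > 1 → go right. Place as right child of 1.
Insert 39: 39 > 38 → go right; 39 < 42 → go left. Place as left child of 42.
Insert 36: 36 < 38 → go left; 36 > 31 → go right; 36 > 32 → go right; 36 > 34 → go right. Place as right child of 34.

Path to 15: 38 → 31 → 18 → 9 → 14 → 15, which is 5 edges.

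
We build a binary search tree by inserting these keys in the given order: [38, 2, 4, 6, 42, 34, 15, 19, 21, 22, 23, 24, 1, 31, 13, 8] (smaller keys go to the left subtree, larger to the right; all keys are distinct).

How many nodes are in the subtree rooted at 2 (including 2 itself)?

Insert 38: tree is empty, so 38 becomes the root.
Insert 2: 2 < 38 → go left. Place as left child of 38.
Insert 4: 4 < 38 → go left; 4 > 2 → go right. Place as right child of 2.
Insert 6: 6 < 38 → go left; 6 > 2 → go right; 6 > 4 → go right. Place as right child of 4.
Insert 42: 42 > 38 → go right. Place as right child of 38.
Insert 34: 34 < 38 → go left; 34 > 2 → go right; 34 > 4 → go right; 34 > 6 → go right. Place as right child of 6.
Insert 15: 15 < 38 → go left; 15 > 2 → go right; 15 > 4 → go right; 15 > 6 → go right; 15 < 34 → go left. Place as left child of 34.
Insert 19: 19 < 38 → go left; 19 > 2 → go right; 19 > 4 → go right; 19 > 6 → go right; 19 < 34 → go left; 19 > 15 → go right. Place as right child of 15.
Insert 21: 21 < 38 → go left; 21 > 2 → go right; 21 > 4 → go right; 21 > 6 → go right; 21 < 34 → go left; 21 > 15 → go right; 21 > 19 → go right. Place as right child of 19.
Insert 22: 22 < 38 → go left; 22 > 2 → go right; 22 > 4 → go right; 22 > 6 → go right; 22 < 34 → go left; 22 > 15 → go right; 22 > 19 → go right; 22 > 21 → go right. Place as right child of 21.
Insert 23: 23 < 38 → go left; 23 > 2 → go right; 23 > 4 → go right; 23 > 6 → go right; 23 < 34 → go left; 23 > 15 → go right; 23 > 19 → go right; 23 > 21 → go right; 23 > 22 → go right. Place as right child of 22.
Insert 24: 24 < 38 → go left; 24 > 2 → go right; 24 > 4 → go right; 24 > 6 → go right; 24 < 34 → go left; 24 > 15 → go right; 24 > 19 → go right; 24 > 21 → go right; 24 > 22 → go right; 24 > 23 → go right. Place as right child of 23.
Insert 1: 1 < 38 → go left; 1 < 2 → go left. Place as left child of 2.
Insert 31: 31 < 38 → go left; 31 > 2 → go right; 31 > 4 → go right; 31 > 6 → go right; 31 < 34 → go left; 31 > 15 → go right; 31 > 19 → go right; 31 > 21 → go right; 31 > 22 → go right; 31 > 23 → go right; 31 > 24 → go right. Place as right child of 24.
Insert 13: 13 < 38 → go left; 13 > 2 → go right; 13 > 4 → go right; 13 > 6 → go right; 13 < 34 → go left; 13 < 15 → go left. Place as left child of 15.
Insert 8: 8 < 38 → go left; 8 > 2 → go right; 8 > 4 → go right; 8 > 6 → go right; 8 < 34 → go left; 8 < 15 → go left; 8 < 13 → go left. Place as left child of 13.

Subtree rooted at 2 contains: 2, 1, 4, 6, 34, 15, 13, 8, 19, 21, 22, 23, 24, 31 — 14 nodes.

14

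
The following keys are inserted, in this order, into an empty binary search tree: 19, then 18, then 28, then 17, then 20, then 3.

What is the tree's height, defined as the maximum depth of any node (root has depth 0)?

19: root
18: left child of 19 (depth 1)
28: right child of 19 (depth 1)
17: left child of 18 (depth 2)
20: left child of 28 (depth 2)
3: left child of 17 (depth 3)

The deepest node is 3 at depth 3.

3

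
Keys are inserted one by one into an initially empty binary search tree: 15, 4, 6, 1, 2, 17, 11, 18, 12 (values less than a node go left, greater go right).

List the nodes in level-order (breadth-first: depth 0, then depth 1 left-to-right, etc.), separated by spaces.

15 4 17 1 6 18 2 11 12

Insert 15: tree is empty, so 15 becomes the root.
Insert 4: 4 < 15 → go left. Place as left child of 15.
Insert 6: 6 < 15 → go left; 6 > 4 → go right. Place as right child of 4.
Insert 1: 1 < 15 → go left; 1 < 4 → go left. Place as left child of 4.
Insert 2: 2 < 15 → go left; 2 < 4 → go left; 2 > 1 → go right. Place as right child of 1.
Insert 17: 17 > 15 → go right. Place as right child of 15.
Insert 11: 11 < 15 → go left; 11 > 4 → go right; 11 > 6 → go right. Place as right child of 6.
Insert 18: 18 > 15 → go right; 18 > 17 → go right. Place as right child of 17.
Insert 12: 12 < 15 → go left; 12 > 4 → go right; 12 > 6 → go right; 12 > 11 → go right. Place as right child of 11.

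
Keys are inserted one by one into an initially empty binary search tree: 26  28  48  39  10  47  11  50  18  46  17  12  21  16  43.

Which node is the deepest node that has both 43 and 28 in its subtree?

Insert 26: tree is empty, so 26 becomes the root.
Insert 28: 28 > 26 → go right. Place as right child of 26.
Insert 48: 48 > 26 → go right; 48 > 28 → go right. Place as right child of 28.
Insert 39: 39 > 26 → go right; 39 > 28 → go right; 39 < 48 → go left. Place as left child of 48.
Insert 10: 10 < 26 → go left. Place as left child of 26.
Insert 47: 47 > 26 → go right; 47 > 28 → go right; 47 < 48 → go left; 47 > 39 → go right. Place as right child of 39.
Insert 11: 11 < 26 → go left; 11 > 10 → go right. Place as right child of 10.
Insert 50: 50 > 26 → go right; 50 > 28 → go right; 50 > 48 → go right. Place as right child of 48.
Insert 18: 18 < 26 → go left; 18 > 10 → go right; 18 > 11 → go right. Place as right child of 11.
Insert 46: 46 > 26 → go right; 46 > 28 → go right; 46 < 48 → go left; 46 > 39 → go right; 46 < 47 → go left. Place as left child of 47.
Insert 17: 17 < 26 → go left; 17 > 10 → go right; 17 > 11 → go right; 17 < 18 → go left. Place as left child of 18.
Insert 12: 12 < 26 → go left; 12 > 10 → go right; 12 > 11 → go right; 12 < 18 → go left; 12 < 17 → go left. Place as left child of 17.
Insert 21: 21 < 26 → go left; 21 > 10 → go right; 21 > 11 → go right; 21 > 18 → go right. Place as right child of 18.
Insert 16: 16 < 26 → go left; 16 > 10 → go right; 16 > 11 → go right; 16 < 18 → go left; 16 < 17 → go left; 16 > 12 → go right. Place as right child of 12.
Insert 43: 43 > 26 → go right; 43 > 28 → go right; 43 < 48 → go left; 43 > 39 → go right; 43 < 47 → go left; 43 < 46 → go left. Place as left child of 46.

Path to 43: 26 → 28 → 48 → 39 → 47 → 46 → 43
Path to 28: 26 → 28
28 lies on both paths and is an ancestor of the other node.

28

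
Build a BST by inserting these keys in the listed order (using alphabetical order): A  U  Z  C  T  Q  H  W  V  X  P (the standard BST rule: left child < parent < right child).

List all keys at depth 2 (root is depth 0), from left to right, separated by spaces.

Insert A: tree is empty, so A becomes the root.
Insert U: U > A → go right. Place as right child of A.
Insert Z: Z > A → go right; Z > U → go right. Place as right child of U.
Insert C: C > A → go right; C < U → go left. Place as left child of U.
Insert T: T > A → go right; T < U → go left; T > C → go right. Place as right child of C.
Insert Q: Q > A → go right; Q < U → go left; Q > C → go right; Q < T → go left. Place as left child of T.
Insert H: H > A → go right; H < U → go left; H > C → go right; H < T → go left; H < Q → go left. Place as left child of Q.
Insert W: W > A → go right; W > U → go right; W < Z → go left. Place as left child of Z.
Insert V: V > A → go right; V > U → go right; V < Z → go left; V < W → go left. Place as left child of W.
Insert X: X > A → go right; X > U → go right; X < Z → go left; X > W → go right. Place as right child of W.
Insert P: P > A → go right; P < U → go left; P > C → go right; P < T → go left; P < Q → go left; P > H → go right. Place as right child of H.

C Z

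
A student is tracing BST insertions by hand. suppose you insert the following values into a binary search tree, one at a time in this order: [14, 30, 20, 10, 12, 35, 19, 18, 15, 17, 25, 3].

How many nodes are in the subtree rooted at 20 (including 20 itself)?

14: root
30: right child of 14 (depth 1)
20: left child of 30 (depth 2)
10: left child of 14 (depth 1)
12: right child of 10 (depth 2)
35: right child of 30 (depth 2)
19: left child of 20 (depth 3)
18: left child of 19 (depth 4)
15: left child of 18 (depth 5)
17: right child of 15 (depth 6)
25: right child of 20 (depth 3)
3: left child of 10 (depth 2)

Subtree rooted at 20 contains: 20, 19, 18, 15, 17, 25 — 6 nodes.

6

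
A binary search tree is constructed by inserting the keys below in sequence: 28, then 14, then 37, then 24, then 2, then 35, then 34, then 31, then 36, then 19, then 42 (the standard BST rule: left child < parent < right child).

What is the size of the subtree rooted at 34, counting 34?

Insert 28: tree is empty, so 28 becomes the root.
Insert 14: 14 < 28 → go left. Place as left child of 28.
Insert 37: 37 > 28 → go right. Place as right child of 28.
Insert 24: 24 < 28 → go left; 24 > 14 → go right. Place as right child of 14.
Insert 2: 2 < 28 → go left; 2 < 14 → go left. Place as left child of 14.
Insert 35: 35 > 28 → go right; 35 < 37 → go left. Place as left child of 37.
Insert 34: 34 > 28 → go right; 34 < 37 → go left; 34 < 35 → go left. Place as left child of 35.
Insert 31: 31 > 28 → go right; 31 < 37 → go left; 31 < 35 → go left; 31 < 34 → go left. Place as left child of 34.
Insert 36: 36 > 28 → go right; 36 < 37 → go left; 36 > 35 → go right. Place as right child of 35.
Insert 19: 19 < 28 → go left; 19 > 14 → go right; 19 < 24 → go left. Place as left child of 24.
Insert 42: 42 > 28 → go right; 42 > 37 → go right. Place as right child of 37.

Subtree rooted at 34 contains: 34, 31 — 2 nodes.

2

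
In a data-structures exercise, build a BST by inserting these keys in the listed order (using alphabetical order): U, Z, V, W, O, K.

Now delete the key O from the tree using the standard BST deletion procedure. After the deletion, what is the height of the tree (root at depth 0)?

U: root
Z: right child of U (depth 1)
V: left child of Z (depth 2)
W: right child of V (depth 3)
O: left child of U (depth 1)
K: left child of O (depth 2)

Delete O (at most one child — splice it out).
After deletion, deepest node is W at depth 3.

3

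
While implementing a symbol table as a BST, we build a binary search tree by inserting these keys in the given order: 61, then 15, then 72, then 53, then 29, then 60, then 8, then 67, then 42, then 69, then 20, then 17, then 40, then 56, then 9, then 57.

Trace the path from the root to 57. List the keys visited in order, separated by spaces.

Insert 61: tree is empty, so 61 becomes the root.
Insert 15: 15 < 61 → go left. Place as left child of 61.
Insert 72: 72 > 61 → go right. Place as right child of 61.
Insert 53: 53 < 61 → go left; 53 > 15 → go right. Place as right child of 15.
Insert 29: 29 < 61 → go left; 29 > 15 → go right; 29 < 53 → go left. Place as left child of 53.
Insert 60: 60 < 61 → go left; 60 > 15 → go right; 60 > 53 → go right. Place as right child of 53.
Insert 8: 8 < 61 → go left; 8 < 15 → go left. Place as left child of 15.
Insert 67: 67 > 61 → go right; 67 < 72 → go left. Place as left child of 72.
Insert 42: 42 < 61 → go left; 42 > 15 → go right; 42 < 53 → go left; 42 > 29 → go right. Place as right child of 29.
Insert 69: 69 > 61 → go right; 69 < 72 → go left; 69 > 67 → go right. Place as right child of 67.
Insert 20: 20 < 61 → go left; 20 > 15 → go right; 20 < 53 → go left; 20 < 29 → go left. Place as left child of 29.
Insert 17: 17 < 61 → go left; 17 > 15 → go right; 17 < 53 → go left; 17 < 29 → go left; 17 < 20 → go left. Place as left child of 20.
Insert 40: 40 < 61 → go left; 40 > 15 → go right; 40 < 53 → go left; 40 > 29 → go right; 40 < 42 → go left. Place as left child of 42.
Insert 56: 56 < 61 → go left; 56 > 15 → go right; 56 > 53 → go right; 56 < 60 → go left. Place as left child of 60.
Insert 9: 9 < 61 → go left; 9 < 15 → go left; 9 > 8 → go right. Place as right child of 8.
Insert 57: 57 < 61 → go left; 57 > 15 → go right; 57 > 53 → go right; 57 < 60 → go left; 57 > 56 → go right. Place as right child of 56.

61 15 53 60 56 57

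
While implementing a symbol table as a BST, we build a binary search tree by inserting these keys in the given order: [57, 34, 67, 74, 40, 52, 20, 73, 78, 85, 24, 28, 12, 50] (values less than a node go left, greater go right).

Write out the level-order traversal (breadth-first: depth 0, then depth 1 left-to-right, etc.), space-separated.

Resulting structure (node: left, right):
  57: L=34, R=67
  34: L=20, R=40
  67: L=–, R=74
  74: L=73, R=78
  40: L=–, R=52
  52: L=50, R=–
  20: L=12, R=24
  73: L=–, R=–
  78: L=–, R=85
  85: L=–, R=–
  24: L=–, R=28
  28: L=–, R=–
  12: L=–, R=–
  50: L=–, R=–

57 34 67 20 40 74 12 24 52 73 78 28 50 85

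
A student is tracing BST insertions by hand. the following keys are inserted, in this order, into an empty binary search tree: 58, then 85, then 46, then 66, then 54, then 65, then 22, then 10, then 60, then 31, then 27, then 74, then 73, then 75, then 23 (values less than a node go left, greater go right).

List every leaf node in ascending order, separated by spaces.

10 23 54 60 73 75

58: root
85: right child of 58 (depth 1)
46: left child of 58 (depth 1)
66: left child of 85 (depth 2)
54: right child of 46 (depth 2)
65: left child of 66 (depth 3)
22: left child of 46 (depth 2)
10: left child of 22 (depth 3)
60: left child of 65 (depth 4)
31: right child of 22 (depth 3)
27: left child of 31 (depth 4)
74: right child of 66 (depth 3)
73: left child of 74 (depth 4)
75: right child of 74 (depth 4)
23: left child of 27 (depth 5)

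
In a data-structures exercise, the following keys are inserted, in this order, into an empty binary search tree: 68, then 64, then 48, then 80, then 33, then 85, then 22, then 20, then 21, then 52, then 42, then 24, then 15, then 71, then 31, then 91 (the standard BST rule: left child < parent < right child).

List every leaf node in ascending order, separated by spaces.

15 21 31 42 52 71 91

Insert 68: tree is empty, so 68 becomes the root.
Insert 64: 64 < 68 → go left. Place as left child of 68.
Insert 48: 48 < 68 → go left; 48 < 64 → go left. Place as left child of 64.
Insert 80: 80 > 68 → go right. Place as right child of 68.
Insert 33: 33 < 68 → go left; 33 < 64 → go left; 33 < 48 → go left. Place as left child of 48.
Insert 85: 85 > 68 → go right; 85 > 80 → go right. Place as right child of 80.
Insert 22: 22 < 68 → go left; 22 < 64 → go left; 22 < 48 → go left; 22 < 33 → go left. Place as left child of 33.
Insert 20: 20 < 68 → go left; 20 < 64 → go left; 20 < 48 → go left; 20 < 33 → go left; 20 < 22 → go left. Place as left child of 22.
Insert 21: 21 < 68 → go left; 21 < 64 → go left; 21 < 48 → go left; 21 < 33 → go left; 21 < 22 → go left; 21 > 20 → go right. Place as right child of 20.
Insert 52: 52 < 68 → go left; 52 < 64 → go left; 52 > 48 → go right. Place as right child of 48.
Insert 42: 42 < 68 → go left; 42 < 64 → go left; 42 < 48 → go left; 42 > 33 → go right. Place as right child of 33.
Insert 24: 24 < 68 → go left; 24 < 64 → go left; 24 < 48 → go left; 24 < 33 → go left; 24 > 22 → go right. Place as right child of 22.
Insert 15: 15 < 68 → go left; 15 < 64 → go left; 15 < 48 → go left; 15 < 33 → go left; 15 < 22 → go left; 15 < 20 → go left. Place as left child of 20.
Insert 71: 71 > 68 → go right; 71 < 80 → go left. Place as left child of 80.
Insert 31: 31 < 68 → go left; 31 < 64 → go left; 31 < 48 → go left; 31 < 33 → go left; 31 > 22 → go right; 31 > 24 → go right. Place as right child of 24.
Insert 91: 91 > 68 → go right; 91 > 80 → go right; 91 > 85 → go right. Place as right child of 85.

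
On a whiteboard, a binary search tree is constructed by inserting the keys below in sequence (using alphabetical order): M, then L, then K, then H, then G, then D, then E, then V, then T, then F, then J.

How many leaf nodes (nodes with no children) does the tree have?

3

M: root
L: left child of M (depth 1)
K: left child of L (depth 2)
H: left child of K (depth 3)
G: left child of H (depth 4)
D: left child of G (depth 5)
E: right child of D (depth 6)
V: right child of M (depth 1)
T: left child of V (depth 2)
F: right child of E (depth 7)
J: right child of H (depth 4)

Leaves: F, J, T — 3 in total.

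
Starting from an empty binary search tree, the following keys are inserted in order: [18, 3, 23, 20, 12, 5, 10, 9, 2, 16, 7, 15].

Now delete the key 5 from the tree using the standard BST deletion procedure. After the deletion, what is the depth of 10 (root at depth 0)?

3

18: root
3: left child of 18 (depth 1)
23: right child of 18 (depth 1)
20: left child of 23 (depth 2)
12: right child of 3 (depth 2)
5: left child of 12 (depth 3)
10: right child of 5 (depth 4)
9: left child of 10 (depth 5)
2: left child of 3 (depth 2)
16: right child of 12 (depth 3)
7: left child of 9 (depth 6)
15: left child of 16 (depth 4)

Delete 5 (at most one child — splice it out).
After deletion, path to 10: 18 → 3 → 12 → 10.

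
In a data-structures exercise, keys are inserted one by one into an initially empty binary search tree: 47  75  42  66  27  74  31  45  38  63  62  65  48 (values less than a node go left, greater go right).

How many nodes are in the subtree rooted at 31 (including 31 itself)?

Resulting structure (node: left, right):
  47: L=42, R=75
  75: L=66, R=–
  42: L=27, R=45
  66: L=63, R=74
  27: L=–, R=31
  74: L=–, R=–
  31: L=–, R=38
  45: L=–, R=–
  38: L=–, R=–
  63: L=62, R=65
  62: L=48, R=–
  65: L=–, R=–
  48: L=–, R=–

Subtree rooted at 31 contains: 31, 38 — 2 nodes.

2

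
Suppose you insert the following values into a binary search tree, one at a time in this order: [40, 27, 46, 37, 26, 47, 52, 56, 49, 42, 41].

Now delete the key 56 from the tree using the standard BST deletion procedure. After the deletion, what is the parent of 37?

27

40: root
27: left child of 40 (depth 1)
46: right child of 40 (depth 1)
37: right child of 27 (depth 2)
26: left child of 27 (depth 2)
47: right child of 46 (depth 2)
52: right child of 47 (depth 3)
56: right child of 52 (depth 4)
49: left child of 52 (depth 4)
42: left child of 46 (depth 2)
41: left child of 42 (depth 3)

Delete 56 (at most one child — splice it out).
After deletion, 37's parent is 27.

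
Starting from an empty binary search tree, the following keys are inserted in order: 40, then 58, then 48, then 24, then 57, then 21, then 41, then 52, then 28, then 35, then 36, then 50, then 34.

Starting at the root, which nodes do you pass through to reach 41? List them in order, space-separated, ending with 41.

Insert 40: tree is empty, so 40 becomes the root.
Insert 58: 58 > 40 → go right. Place as right child of 40.
Insert 48: 48 > 40 → go right; 48 < 58 → go left. Place as left child of 58.
Insert 24: 24 < 40 → go left. Place as left child of 40.
Insert 57: 57 > 40 → go right; 57 < 58 → go left; 57 > 48 → go right. Place as right child of 48.
Insert 21: 21 < 40 → go left; 21 < 24 → go left. Place as left child of 24.
Insert 41: 41 > 40 → go right; 41 < 58 → go left; 41 < 48 → go left. Place as left child of 48.
Insert 52: 52 > 40 → go right; 52 < 58 → go left; 52 > 48 → go right; 52 < 57 → go left. Place as left child of 57.
Insert 28: 28 < 40 → go left; 28 > 24 → go right. Place as right child of 24.
Insert 35: 35 < 40 → go left; 35 > 24 → go right; 35 > 28 → go right. Place as right child of 28.
Insert 36: 36 < 40 → go left; 36 > 24 → go right; 36 > 28 → go right; 36 > 35 → go right. Place as right child of 35.
Insert 50: 50 > 40 → go right; 50 < 58 → go left; 50 > 48 → go right; 50 < 57 → go left; 50 < 52 → go left. Place as left child of 52.
Insert 34: 34 < 40 → go left; 34 > 24 → go right; 34 > 28 → go right; 34 < 35 → go left. Place as left child of 35.

40 58 48 41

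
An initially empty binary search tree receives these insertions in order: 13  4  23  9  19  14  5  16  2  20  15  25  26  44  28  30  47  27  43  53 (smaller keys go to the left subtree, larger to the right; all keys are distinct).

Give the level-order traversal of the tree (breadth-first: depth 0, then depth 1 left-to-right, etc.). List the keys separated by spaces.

13: root
4: left child of 13 (depth 1)
23: right child of 13 (depth 1)
9: right child of 4 (depth 2)
19: left child of 23 (depth 2)
14: left child of 19 (depth 3)
5: left child of 9 (depth 3)
16: right child of 14 (depth 4)
2: left child of 4 (depth 2)
20: right child of 19 (depth 3)
15: left child of 16 (depth 5)
25: right child of 23 (depth 2)
26: right child of 25 (depth 3)
44: right child of 26 (depth 4)
28: left child of 44 (depth 5)
30: right child of 28 (depth 6)
47: right child of 44 (depth 5)
27: left child of 28 (depth 6)
43: right child of 30 (depth 7)
53: right child of 47 (depth 6)

13 4 23 2 9 19 25 5 14 20 26 16 44 15 28 47 27 30 53 43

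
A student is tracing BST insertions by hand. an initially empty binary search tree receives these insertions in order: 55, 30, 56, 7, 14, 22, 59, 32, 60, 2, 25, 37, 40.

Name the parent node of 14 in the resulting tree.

Insert 55: tree is empty, so 55 becomes the root.
Insert 30: 30 < 55 → go left. Place as left child of 55.
Insert 56: 56 > 55 → go right. Place as right child of 55.
Insert 7: 7 < 55 → go left; 7 < 30 → go left. Place as left child of 30.
Insert 14: 14 < 55 → go left; 14 < 30 → go left; 14 > 7 → go right. Place as right child of 7.
Insert 22: 22 < 55 → go left; 22 < 30 → go left; 22 > 7 → go right; 22 > 14 → go right. Place as right child of 14.
Insert 59: 59 > 55 → go right; 59 > 56 → go right. Place as right child of 56.
Insert 32: 32 < 55 → go left; 32 > 30 → go right. Place as right child of 30.
Insert 60: 60 > 55 → go right; 60 > 56 → go right; 60 > 59 → go right. Place as right child of 59.
Insert 2: 2 < 55 → go left; 2 < 30 → go left; 2 < 7 → go left. Place as left child of 7.
Insert 25: 25 < 55 → go left; 25 < 30 → go left; 25 > 7 → go right; 25 > 14 → go right; 25 > 22 → go right. Place as right child of 22.
Insert 37: 37 < 55 → go left; 37 > 30 → go right; 37 > 32 → go right. Place as right child of 32.
Insert 40: 40 < 55 → go left; 40 > 30 → go right; 40 > 32 → go right; 40 > 37 → go right. Place as right child of 37.

7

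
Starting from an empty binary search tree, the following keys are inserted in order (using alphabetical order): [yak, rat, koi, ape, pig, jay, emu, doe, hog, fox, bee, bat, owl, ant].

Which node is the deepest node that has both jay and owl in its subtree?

Insert yak: tree is empty, so yak becomes the root.
Insert rat: rat < yak → go left. Place as left child of yak.
Insert koi: koi < yak → go left; koi < rat → go left. Place as left child of rat.
Insert ape: ape < yak → go left; ape < rat → go left; ape < koi → go left. Place as left child of koi.
Insert pig: pig < yak → go left; pig < rat → go left; pig > koi → go right. Place as right child of koi.
Insert jay: jay < yak → go left; jay < rat → go left; jay < koi → go left; jay > ape → go right. Place as right child of ape.
Insert emu: emu < yak → go left; emu < rat → go left; emu < koi → go left; emu > ape → go right; emu < jay → go left. Place as left child of jay.
Insert doe: doe < yak → go left; doe < rat → go left; doe < koi → go left; doe > ape → go right; doe < jay → go left; doe < emu → go left. Place as left child of emu.
Insert hog: hog < yak → go left; hog < rat → go left; hog < koi → go left; hog > ape → go right; hog < jay → go left; hog > emu → go right. Place as right child of emu.
Insert fox: fox < yak → go left; fox < rat → go left; fox < koi → go left; fox > ape → go right; fox < jay → go left; fox > emu → go right; fox < hog → go left. Place as left child of hog.
Insert bee: bee < yak → go left; bee < rat → go left; bee < koi → go left; bee > ape → go right; bee < jay → go left; bee < emu → go left; bee < doe → go left. Place as left child of doe.
Insert bat: bat < yak → go left; bat < rat → go left; bat < koi → go left; bat > ape → go right; bat < jay → go left; bat < emu → go left; bat < doe → go left; bat < bee → go left. Place as left child of bee.
Insert owl: owl < yak → go left; owl < rat → go left; owl > koi → go right; owl < pig → go left. Place as left child of pig.
Insert ant: ant < yak → go left; ant < rat → go left; ant < koi → go left; ant < ape → go left. Place as left child of ape.

Path to jay: yak → rat → koi → ape → jay
Path to owl: yak → rat → koi → pig → owl
The paths share a prefix ending at koi, then split left and right.

koi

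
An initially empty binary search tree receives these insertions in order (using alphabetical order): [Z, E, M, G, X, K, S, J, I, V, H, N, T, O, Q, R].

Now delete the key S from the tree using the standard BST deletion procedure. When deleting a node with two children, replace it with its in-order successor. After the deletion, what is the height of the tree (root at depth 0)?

Insert Z: tree is empty, so Z becomes the root.
Insert E: E < Z → go left. Place as left child of Z.
Insert M: M < Z → go left; M > E → go right. Place as right child of E.
Insert G: G < Z → go left; G > E → go right; G < M → go left. Place as left child of M.
Insert X: X < Z → go left; X > E → go right; X > M → go right. Place as right child of M.
Insert K: K < Z → go left; K > E → go right; K < M → go left; K > G → go right. Place as right child of G.
Insert S: S < Z → go left; S > E → go right; S > M → go right; S < X → go left. Place as left child of X.
Insert J: J < Z → go left; J > E → go right; J < M → go left; J > G → go right; J < K → go left. Place as left child of K.
Insert I: I < Z → go left; I > E → go right; I < M → go left; I > G → go right; I < K → go left; I < J → go left. Place as left child of J.
Insert V: V < Z → go left; V > E → go right; V > M → go right; V < X → go left; V > S → go right. Place as right child of S.
Insert H: H < Z → go left; H > E → go right; H < M → go left; H > G → go right; H < K → go left; H < J → go left; H < I → go left. Place as left child of I.
Insert N: N < Z → go left; N > E → go right; N > M → go right; N < X → go left; N < S → go left. Place as left child of S.
Insert T: T < Z → go left; T > E → go right; T > M → go right; T < X → go left; T > S → go right; T < V → go left. Place as left child of V.
Insert O: O < Z → go left; O > E → go right; O > M → go right; O < X → go left; O < S → go left; O > N → go right. Place as right child of N.
Insert Q: Q < Z → go left; Q > E → go right; Q > M → go right; Q < X → go left; Q < S → go left; Q > N → go right; Q > O → go right. Place as right child of O.
Insert R: R < Z → go left; R > E → go right; R > M → go right; R < X → go left; R < S → go left; R > N → go right; R > O → go right; R > Q → go right. Place as right child of Q.

Delete S (two children — replace with in-order successor).
After deletion, deepest node is R at depth 8.

8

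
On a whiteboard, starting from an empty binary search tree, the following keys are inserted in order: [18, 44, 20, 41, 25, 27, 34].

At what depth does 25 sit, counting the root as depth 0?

4

Insert 18: tree is empty, so 18 becomes the root.
Insert 44: 44 > 18 → go right. Place as right child of 18.
Insert 20: 20 > 18 → go right; 20 < 44 → go left. Place as left child of 44.
Insert 41: 41 > 18 → go right; 41 < 44 → go left; 41 > 20 → go right. Place as right child of 20.
Insert 25: 25 > 18 → go right; 25 < 44 → go left; 25 > 20 → go right; 25 < 41 → go left. Place as left child of 41.
Insert 27: 27 > 18 → go right; 27 < 44 → go left; 27 > 20 → go right; 27 < 41 → go left; 27 > 25 → go right. Place as right child of 25.
Insert 34: 34 > 18 → go right; 34 < 44 → go left; 34 > 20 → go right; 34 < 41 → go left; 34 > 25 → go right; 34 > 27 → go right. Place as right child of 27.

Path to 25: 18 → 44 → 20 → 41 → 25, which is 4 edges.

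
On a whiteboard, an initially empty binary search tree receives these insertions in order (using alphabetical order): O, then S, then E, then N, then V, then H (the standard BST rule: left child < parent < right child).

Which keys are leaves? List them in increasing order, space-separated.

O: root
S: right child of O (depth 1)
E: left child of O (depth 1)
N: right child of E (depth 2)
V: right child of S (depth 2)
H: left child of N (depth 3)

H V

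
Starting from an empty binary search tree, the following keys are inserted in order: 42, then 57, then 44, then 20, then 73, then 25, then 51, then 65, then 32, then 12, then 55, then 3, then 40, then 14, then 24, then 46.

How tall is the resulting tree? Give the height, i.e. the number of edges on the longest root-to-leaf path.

Resulting structure (node: left, right):
  42: L=20, R=57
  57: L=44, R=73
  44: L=–, R=51
  20: L=12, R=25
  73: L=65, R=–
  25: L=24, R=32
  51: L=46, R=55
  65: L=–, R=–
  32: L=–, R=40
  12: L=3, R=14
  55: L=–, R=–
  3: L=–, R=–
  40: L=–, R=–
  14: L=–, R=–
  24: L=–, R=–
  46: L=–, R=–

The deepest node is 55 at depth 4.

4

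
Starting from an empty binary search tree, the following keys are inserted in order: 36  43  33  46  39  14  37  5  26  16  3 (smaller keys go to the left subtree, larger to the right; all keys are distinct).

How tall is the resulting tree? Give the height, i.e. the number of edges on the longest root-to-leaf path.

4

Resulting structure (node: left, right):
  36: L=33, R=43
  43: L=39, R=46
  33: L=14, R=–
  46: L=–, R=–
  39: L=37, R=–
  14: L=5, R=26
  37: L=–, R=–
  5: L=3, R=–
  26: L=16, R=–
  16: L=–, R=–
  3: L=–, R=–

The deepest node is 16 at depth 4.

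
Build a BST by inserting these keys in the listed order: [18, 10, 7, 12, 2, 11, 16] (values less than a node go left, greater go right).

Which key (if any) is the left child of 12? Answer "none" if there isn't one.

18: root
10: left child of 18 (depth 1)
7: left child of 10 (depth 2)
12: right child of 10 (depth 2)
2: left child of 7 (depth 3)
11: left child of 12 (depth 3)
16: right child of 12 (depth 3)

11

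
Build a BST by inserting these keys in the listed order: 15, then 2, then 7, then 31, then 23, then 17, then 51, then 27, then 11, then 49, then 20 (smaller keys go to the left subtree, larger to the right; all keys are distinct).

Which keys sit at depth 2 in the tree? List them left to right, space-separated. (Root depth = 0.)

7 23 51

Insert 15: tree is empty, so 15 becomes the root.
Insert 2: 2 < 15 → go left. Place as left child of 15.
Insert 7: 7 < 15 → go left; 7 > 2 → go right. Place as right child of 2.
Insert 31: 31 > 15 → go right. Place as right child of 15.
Insert 23: 23 > 15 → go right; 23 < 31 → go left. Place as left child of 31.
Insert 17: 17 > 15 → go right; 17 < 31 → go left; 17 < 23 → go left. Place as left child of 23.
Insert 51: 51 > 15 → go right; 51 > 31 → go right. Place as right child of 31.
Insert 27: 27 > 15 → go right; 27 < 31 → go left; 27 > 23 → go right. Place as right child of 23.
Insert 11: 11 < 15 → go left; 11 > 2 → go right; 11 > 7 → go right. Place as right child of 7.
Insert 49: 49 > 15 → go right; 49 > 31 → go right; 49 < 51 → go left. Place as left child of 51.
Insert 20: 20 > 15 → go right; 20 < 31 → go left; 20 < 23 → go left; 20 > 17 → go right. Place as right child of 17.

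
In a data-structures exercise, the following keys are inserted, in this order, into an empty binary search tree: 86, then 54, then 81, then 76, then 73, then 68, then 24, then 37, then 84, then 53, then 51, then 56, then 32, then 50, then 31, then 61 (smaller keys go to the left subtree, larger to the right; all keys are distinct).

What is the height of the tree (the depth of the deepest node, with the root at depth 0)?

7

86: root
54: left child of 86 (depth 1)
81: right child of 54 (depth 2)
76: left child of 81 (depth 3)
73: left child of 76 (depth 4)
68: left child of 73 (depth 5)
24: left child of 54 (depth 2)
37: right child of 24 (depth 3)
84: right child of 81 (depth 3)
53: right child of 37 (depth 4)
51: left child of 53 (depth 5)
56: left child of 68 (depth 6)
32: left child of 37 (depth 4)
50: left child of 51 (depth 6)
31: left child of 32 (depth 5)
61: right child of 56 (depth 7)

The deepest node is 61 at depth 7.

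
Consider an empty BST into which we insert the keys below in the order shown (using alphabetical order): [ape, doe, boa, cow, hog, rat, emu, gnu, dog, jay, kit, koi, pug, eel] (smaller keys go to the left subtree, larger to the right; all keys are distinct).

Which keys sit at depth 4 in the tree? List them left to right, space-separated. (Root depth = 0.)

ape: root
doe: right child of ape (depth 1)
boa: left child of doe (depth 2)
cow: right child of boa (depth 3)
hog: right child of doe (depth 2)
rat: right child of hog (depth 3)
emu: left child of hog (depth 3)
gnu: right child of emu (depth 4)
dog: left child of emu (depth 4)
jay: left child of rat (depth 4)
kit: right child of jay (depth 5)
koi: right child of kit (depth 6)
pug: right child of koi (depth 7)
eel: right child of dog (depth 5)

dog gnu jay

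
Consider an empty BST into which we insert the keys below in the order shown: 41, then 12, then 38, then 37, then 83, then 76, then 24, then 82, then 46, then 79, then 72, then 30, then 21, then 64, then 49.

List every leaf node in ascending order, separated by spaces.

Resulting structure (node: left, right):
  41: L=12, R=83
  12: L=–, R=38
  38: L=37, R=–
  37: L=24, R=–
  83: L=76, R=–
  76: L=46, R=82
  24: L=21, R=30
  82: L=79, R=–
  46: L=–, R=72
  79: L=–, R=–
  72: L=64, R=–
  30: L=–, R=–
  21: L=–, R=–
  64: L=49, R=–
  49: L=–, R=–

21 30 49 79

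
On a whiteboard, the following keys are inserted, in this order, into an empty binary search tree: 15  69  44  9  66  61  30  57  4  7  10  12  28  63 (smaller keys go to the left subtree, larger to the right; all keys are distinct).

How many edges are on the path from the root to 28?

4

Resulting structure (node: left, right):
  15: L=9, R=69
  69: L=44, R=–
  44: L=30, R=66
  9: L=4, R=10
  66: L=61, R=–
  61: L=57, R=63
  30: L=28, R=–
  57: L=–, R=–
  4: L=–, R=7
  7: L=–, R=–
  10: L=–, R=12
  12: L=–, R=–
  28: L=–, R=–
  63: L=–, R=–

Path to 28: 15 → 69 → 44 → 30 → 28, which is 4 edges.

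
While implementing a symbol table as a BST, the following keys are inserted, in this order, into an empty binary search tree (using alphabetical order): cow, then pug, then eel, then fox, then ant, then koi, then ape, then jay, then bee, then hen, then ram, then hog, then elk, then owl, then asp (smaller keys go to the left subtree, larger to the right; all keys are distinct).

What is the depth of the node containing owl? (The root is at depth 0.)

cow: root
pug: right child of cow (depth 1)
eel: left child of pug (depth 2)
fox: right child of eel (depth 3)
ant: left child of cow (depth 1)
koi: right child of fox (depth 4)
ape: right child of ant (depth 2)
jay: left child of koi (depth 5)
bee: right child of ape (depth 3)
hen: left child of jay (depth 6)
ram: right child of pug (depth 2)
hog: right child of hen (depth 7)
elk: left child of fox (depth 4)
owl: right child of koi (depth 5)
asp: left child of bee (depth 4)

Path to owl: cow → pug → eel → fox → koi → owl, which is 5 edges.

5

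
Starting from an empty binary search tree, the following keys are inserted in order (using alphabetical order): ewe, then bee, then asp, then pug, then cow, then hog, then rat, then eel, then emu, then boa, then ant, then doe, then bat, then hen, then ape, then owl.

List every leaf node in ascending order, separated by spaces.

Insert ewe: tree is empty, so ewe becomes the root.
Insert bee: bee < ewe → go left. Place as left child of ewe.
Insert asp: asp < ewe → go left; asp < bee → go left. Place as left child of bee.
Insert pug: pug > ewe → go right. Place as right child of ewe.
Insert cow: cow < ewe → go left; cow > bee → go right. Place as right child of bee.
Insert hog: hog > ewe → go right; hog < pug → go left. Place as left child of pug.
Insert rat: rat > ewe → go right; rat > pug → go right. Place as right child of pug.
Insert eel: eel < ewe → go left; eel > bee → go right; eel > cow → go right. Place as right child of cow.
Insert emu: emu < ewe → go left; emu > bee → go right; emu > cow → go right; emu > eel → go right. Place as right child of eel.
Insert boa: boa < ewe → go left; boa > bee → go right; boa < cow → go left. Place as left child of cow.
Insert ant: ant < ewe → go left; ant < bee → go left; ant < asp → go left. Place as left child of asp.
Insert doe: doe < ewe → go left; doe > bee → go right; doe > cow → go right; doe < eel → go left. Place as left child of eel.
Insert bat: bat < ewe → go left; bat < bee → go left; bat > asp → go right. Place as right child of asp.
Insert hen: hen > ewe → go right; hen < pug → go left; hen < hog → go left. Place as left child of hog.
Insert ape: ape < ewe → go left; ape < bee → go left; ape < asp → go left; ape > ant → go right. Place as right child of ant.
Insert owl: owl > ewe → go right; owl < pug → go left; owl > hog → go right. Place as right child of hog.

ape bat boa doe emu hen owl rat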